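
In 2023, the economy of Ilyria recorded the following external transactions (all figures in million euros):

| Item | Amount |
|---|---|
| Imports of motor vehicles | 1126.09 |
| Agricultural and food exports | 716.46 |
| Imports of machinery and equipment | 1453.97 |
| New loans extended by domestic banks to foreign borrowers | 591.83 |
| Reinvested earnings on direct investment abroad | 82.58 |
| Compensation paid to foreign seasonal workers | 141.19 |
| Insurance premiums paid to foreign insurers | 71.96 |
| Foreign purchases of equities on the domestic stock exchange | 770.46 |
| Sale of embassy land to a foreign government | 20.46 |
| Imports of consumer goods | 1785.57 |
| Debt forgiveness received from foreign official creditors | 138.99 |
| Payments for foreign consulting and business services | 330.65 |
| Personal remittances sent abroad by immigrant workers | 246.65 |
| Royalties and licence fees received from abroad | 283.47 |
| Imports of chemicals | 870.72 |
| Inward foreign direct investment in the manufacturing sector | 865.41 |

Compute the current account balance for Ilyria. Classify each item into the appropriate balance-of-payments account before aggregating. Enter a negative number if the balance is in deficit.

-4944.29

Goods: -870.72 - 1785.57 - 1453.97 - 1126.09 + 716.46 = -4519.89
Services: -330.65 + 283.47 - 71.96 = -119.14
Primary income: -141.19 + 82.58 = -58.61
Secondary income: -246.65
Current account = (-4519.89) + (-119.14) + (-58.61) + (-246.65) = -4944.29
(Excluded from the current account — financial account: new loans extended by domestic banks to foreign borrowers 591.83, foreign purchases of equities on the domestic stock exchange 770.46, inward foreign direct investment in the manufacturing sector 865.41; capital account: sale of embassy land to a foreign government 20.46, debt forgiveness received from foreign official creditors 138.99.)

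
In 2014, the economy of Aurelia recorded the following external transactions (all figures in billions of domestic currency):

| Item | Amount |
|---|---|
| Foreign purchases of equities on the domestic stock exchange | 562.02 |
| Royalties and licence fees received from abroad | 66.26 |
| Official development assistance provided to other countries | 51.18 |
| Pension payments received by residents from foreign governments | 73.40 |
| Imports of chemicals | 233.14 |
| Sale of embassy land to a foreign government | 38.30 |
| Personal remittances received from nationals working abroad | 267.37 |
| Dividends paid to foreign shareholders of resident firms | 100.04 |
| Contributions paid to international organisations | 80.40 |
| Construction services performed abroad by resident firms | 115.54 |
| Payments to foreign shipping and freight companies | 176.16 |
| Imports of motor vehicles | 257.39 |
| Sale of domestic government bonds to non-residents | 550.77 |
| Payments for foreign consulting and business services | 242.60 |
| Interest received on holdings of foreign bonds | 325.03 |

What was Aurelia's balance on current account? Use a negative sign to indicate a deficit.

Goods: -257.39 - 233.14 = -490.53
Services: 115.54 + 66.26 - 242.60 - 176.16 = -236.96
Primary income: -100.04 + 325.03 = 224.99
Secondary income: -80.40 + 73.40 - 51.18 + 267.37 = 209.19
Current account = (-490.53) + (-236.96) + 224.99 + 209.19 = -293.31
(Excluded from the current account — financial account: foreign purchases of equities on the domestic stock exchange 562.02, sale of domestic government bonds to non-residents 550.77; capital account: sale of embassy land to a foreign government 38.30.)

-293.31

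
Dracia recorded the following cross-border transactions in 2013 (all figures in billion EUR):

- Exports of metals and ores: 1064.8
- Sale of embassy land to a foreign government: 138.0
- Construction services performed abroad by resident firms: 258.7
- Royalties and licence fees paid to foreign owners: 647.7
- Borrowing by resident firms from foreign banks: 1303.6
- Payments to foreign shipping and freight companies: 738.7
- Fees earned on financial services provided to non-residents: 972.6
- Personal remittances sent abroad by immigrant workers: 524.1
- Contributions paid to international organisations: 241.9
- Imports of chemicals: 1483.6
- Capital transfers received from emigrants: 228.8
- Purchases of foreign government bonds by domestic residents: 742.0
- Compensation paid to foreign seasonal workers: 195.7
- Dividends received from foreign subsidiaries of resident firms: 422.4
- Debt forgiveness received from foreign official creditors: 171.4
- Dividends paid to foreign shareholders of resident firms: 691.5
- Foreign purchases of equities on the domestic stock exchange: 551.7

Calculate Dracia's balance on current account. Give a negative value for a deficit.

Goods: 1064.8 - 1483.6 = -418.8
Services: 258.7 - 738.7 - 647.7 + 972.6 = -155.1
Primary income: -691.5 - 195.7 + 422.4 = -464.8
Secondary income: -241.9 - 524.1 = -766.0
Current account = (-418.8) + (-155.1) + (-464.8) + (-766.0) = -1804.7
(Excluded from the current account — capital account: sale of embassy land to a foreign government 138.0, capital transfers received from emigrants 228.8, debt forgiveness received from foreign official creditors 171.4; financial account: borrowing by resident firms from foreign banks 1303.6, purchases of foreign government bonds by domestic residents 742.0, foreign purchases of equities on the domestic stock exchange 551.7.)

-1804.7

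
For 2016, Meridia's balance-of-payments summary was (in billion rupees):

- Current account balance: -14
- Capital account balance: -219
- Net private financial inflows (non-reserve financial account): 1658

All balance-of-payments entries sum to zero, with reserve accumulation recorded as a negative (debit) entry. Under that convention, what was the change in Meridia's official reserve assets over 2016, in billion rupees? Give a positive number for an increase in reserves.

1425

Official reserve transactions balance = -((-14) + (-219) + 1658) = -1425
An accumulation of reserves is recorded as a debit (negative entry), so the change in the stock of reserves is the negative of that balance.
Change in official reserves = -(-1425) = 1425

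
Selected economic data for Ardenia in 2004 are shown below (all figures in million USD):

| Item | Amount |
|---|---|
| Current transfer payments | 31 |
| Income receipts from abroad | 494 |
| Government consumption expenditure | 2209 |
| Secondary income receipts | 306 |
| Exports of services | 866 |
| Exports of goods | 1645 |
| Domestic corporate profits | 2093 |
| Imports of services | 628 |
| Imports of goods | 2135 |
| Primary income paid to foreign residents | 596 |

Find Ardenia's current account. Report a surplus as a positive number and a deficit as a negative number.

-79

Goods balance = 1645 - 2135 = -490
Services balance = 866 - 628 = 238
Trade balance (goods + services) = -490 + 238 = -252
Net primary income = 494 - 596 = -102
Net secondary income = 306 - 31 = 275
Current account = -252 + (-102) + 275 = -79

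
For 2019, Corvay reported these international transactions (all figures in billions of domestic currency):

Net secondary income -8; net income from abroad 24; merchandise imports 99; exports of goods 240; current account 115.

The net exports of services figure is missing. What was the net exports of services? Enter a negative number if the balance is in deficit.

-42

Current account = goods balance + services balance + net primary income + net secondary income
Sum of the known components = 157
Net exports of services = CA - (known components) = 115 - 157 = -42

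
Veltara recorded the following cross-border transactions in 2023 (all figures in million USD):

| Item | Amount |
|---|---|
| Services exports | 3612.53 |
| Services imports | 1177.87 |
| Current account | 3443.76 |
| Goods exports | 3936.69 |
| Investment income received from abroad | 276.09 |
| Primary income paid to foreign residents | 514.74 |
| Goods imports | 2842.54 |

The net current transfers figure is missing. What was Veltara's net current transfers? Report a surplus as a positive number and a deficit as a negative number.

Current account = goods balance + services balance + net primary income + net secondary income
Sum of the known components = 3290.16
Net current transfers = CA - (known components) = 3443.76 - 3290.16 = 153.60

153.60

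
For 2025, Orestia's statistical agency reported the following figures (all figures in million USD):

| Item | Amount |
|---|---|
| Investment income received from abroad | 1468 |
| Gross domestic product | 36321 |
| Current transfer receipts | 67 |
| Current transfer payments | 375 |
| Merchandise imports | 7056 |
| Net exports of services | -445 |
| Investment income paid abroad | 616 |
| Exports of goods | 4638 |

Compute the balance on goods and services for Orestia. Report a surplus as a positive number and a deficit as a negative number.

Goods balance = 4638 - 7056 = -2418
Services balance = -445
Trade balance (goods + services) = -2418 + (-445) = -2863

-2863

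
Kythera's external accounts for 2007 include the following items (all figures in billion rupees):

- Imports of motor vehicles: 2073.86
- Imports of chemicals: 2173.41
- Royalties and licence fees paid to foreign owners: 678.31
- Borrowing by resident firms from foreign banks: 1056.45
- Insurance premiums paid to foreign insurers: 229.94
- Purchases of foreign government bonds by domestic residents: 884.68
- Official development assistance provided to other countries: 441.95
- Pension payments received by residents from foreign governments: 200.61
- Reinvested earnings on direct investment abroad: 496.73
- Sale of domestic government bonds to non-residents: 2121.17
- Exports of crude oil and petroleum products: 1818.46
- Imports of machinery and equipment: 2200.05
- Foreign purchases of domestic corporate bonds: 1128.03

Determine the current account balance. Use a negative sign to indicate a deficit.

Goods: 1818.46 - 2200.05 - 2073.86 - 2173.41 = -4628.86
Services: -678.31 - 229.94 = -908.25
Primary income: 496.73
Secondary income: -441.95 + 200.61 = -241.34
Current account = (-4628.86) + (-908.25) + 496.73 + (-241.34) = -5281.72
(Excluded from the current account — financial account: borrowing by resident firms from foreign banks 1056.45, purchases of foreign government bonds by domestic residents 884.68, sale of domestic government bonds to non-residents 2121.17, foreign purchases of domestic corporate bonds 1128.03.)

-5281.72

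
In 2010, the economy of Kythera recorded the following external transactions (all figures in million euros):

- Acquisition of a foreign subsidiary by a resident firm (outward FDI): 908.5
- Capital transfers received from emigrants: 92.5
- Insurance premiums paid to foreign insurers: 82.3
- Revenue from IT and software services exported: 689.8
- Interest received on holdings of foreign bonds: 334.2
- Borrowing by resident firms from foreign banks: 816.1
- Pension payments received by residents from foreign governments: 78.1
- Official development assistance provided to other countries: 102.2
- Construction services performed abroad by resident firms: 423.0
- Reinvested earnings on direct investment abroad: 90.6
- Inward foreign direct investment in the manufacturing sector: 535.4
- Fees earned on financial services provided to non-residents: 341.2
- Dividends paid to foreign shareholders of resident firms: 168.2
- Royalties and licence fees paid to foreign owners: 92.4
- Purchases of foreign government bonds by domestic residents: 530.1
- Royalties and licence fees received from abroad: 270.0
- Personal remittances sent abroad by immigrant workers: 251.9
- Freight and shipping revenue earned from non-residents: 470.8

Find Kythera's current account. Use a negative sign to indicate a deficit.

Services: 270.0 + 689.8 + 470.8 - 82.3 + 423.0 + 341.2 - 92.4 = 2020.1
Primary income: -168.2 + 90.6 + 334.2 = 256.6
Secondary income: -102.2 - 251.9 + 78.1 = -276.0
Current account = 2020.1 + 256.6 + (-276.0) = 2000.7
(Excluded from the current account — financial account: acquisition of a foreign subsidiary by a resident firm (outward FDI) 908.5, borrowing by resident firms from foreign banks 816.1, inward foreign direct investment in the manufacturing sector 535.4, purchases of foreign government bonds by domestic residents 530.1; capital account: capital transfers received from emigrants 92.5.)

2000.7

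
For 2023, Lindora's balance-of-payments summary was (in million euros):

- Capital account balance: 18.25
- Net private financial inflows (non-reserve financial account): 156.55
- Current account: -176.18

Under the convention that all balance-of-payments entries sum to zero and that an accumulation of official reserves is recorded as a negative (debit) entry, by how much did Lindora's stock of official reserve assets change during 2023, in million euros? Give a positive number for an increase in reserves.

-1.38

Official reserve transactions balance = -((-176.18) + 18.25 + 156.55) = 1.38
An accumulation of reserves is recorded as a debit (negative entry), so the change in the stock of reserves is the negative of that balance.
Change in official reserves = -(1.38) = -1.38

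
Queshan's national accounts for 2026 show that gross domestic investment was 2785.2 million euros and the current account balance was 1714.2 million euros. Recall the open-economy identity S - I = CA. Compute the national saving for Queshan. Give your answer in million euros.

S = I + CA = 2785.2 + 1714.2 = 4499.4

4499.4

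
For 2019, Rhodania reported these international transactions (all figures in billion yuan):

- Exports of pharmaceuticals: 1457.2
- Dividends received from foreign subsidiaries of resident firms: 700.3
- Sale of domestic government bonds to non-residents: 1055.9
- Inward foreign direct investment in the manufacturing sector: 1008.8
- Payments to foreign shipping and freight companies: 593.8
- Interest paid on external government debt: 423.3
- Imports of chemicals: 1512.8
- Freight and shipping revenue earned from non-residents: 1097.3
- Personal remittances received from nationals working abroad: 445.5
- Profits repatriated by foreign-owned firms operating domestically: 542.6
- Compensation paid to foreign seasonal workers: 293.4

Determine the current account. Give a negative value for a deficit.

334.4

Goods: -1512.8 + 1457.2 = -55.6
Services: 1097.3 - 593.8 = 503.5
Primary income: -423.3 - 293.4 - 542.6 + 700.3 = -559.0
Secondary income: 445.5
Current account = (-55.6) + 503.5 + (-559.0) + 445.5 = 334.4
(Excluded from the current account — financial account: sale of domestic government bonds to non-residents 1055.9, inward foreign direct investment in the manufacturing sector 1008.8.)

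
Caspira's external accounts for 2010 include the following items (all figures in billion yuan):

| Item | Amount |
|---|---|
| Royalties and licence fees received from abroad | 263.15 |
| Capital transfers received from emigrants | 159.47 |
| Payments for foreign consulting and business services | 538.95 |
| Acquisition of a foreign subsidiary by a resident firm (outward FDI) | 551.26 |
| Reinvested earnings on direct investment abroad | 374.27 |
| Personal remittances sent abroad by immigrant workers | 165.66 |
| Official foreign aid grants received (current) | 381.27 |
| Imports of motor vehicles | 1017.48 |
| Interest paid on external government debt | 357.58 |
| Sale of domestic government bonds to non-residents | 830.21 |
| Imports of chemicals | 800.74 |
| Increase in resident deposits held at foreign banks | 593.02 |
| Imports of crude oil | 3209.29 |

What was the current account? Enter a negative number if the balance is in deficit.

-5071.01

Goods: -1017.48 - 3209.29 - 800.74 = -5027.51
Services: 263.15 - 538.95 = -275.80
Primary income: -357.58 + 374.27 = 16.69
Secondary income: -165.66 + 381.27 = 215.61
Current account = (-5027.51) + (-275.80) + 16.69 + 215.61 = -5071.01
(Excluded from the current account — capital account: capital transfers received from emigrants 159.47; financial account: acquisition of a foreign subsidiary by a resident firm (outward FDI) 551.26, sale of domestic government bonds to non-residents 830.21, increase in resident deposits held at foreign banks 593.02.)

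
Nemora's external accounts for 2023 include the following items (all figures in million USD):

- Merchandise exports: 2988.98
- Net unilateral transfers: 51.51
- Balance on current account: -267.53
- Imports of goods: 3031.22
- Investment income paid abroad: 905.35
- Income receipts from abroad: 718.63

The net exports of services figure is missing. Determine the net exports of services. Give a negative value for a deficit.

Current account = goods balance + services balance + net primary income + net secondary income
Sum of the known components = -177.45
Net exports of services = CA - (known components) = -267.53 - (-177.45) = -90.08

-90.08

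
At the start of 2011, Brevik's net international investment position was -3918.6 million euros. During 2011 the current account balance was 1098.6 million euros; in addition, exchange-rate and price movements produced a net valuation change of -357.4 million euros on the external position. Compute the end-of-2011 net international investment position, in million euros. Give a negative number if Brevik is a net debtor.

Change in NIIP = current account + net valuation change = 1098.6 + (-357.4) = 741.2
End-of-year NIIP = -3918.6 + 741.2 = -3177.4

-3177.4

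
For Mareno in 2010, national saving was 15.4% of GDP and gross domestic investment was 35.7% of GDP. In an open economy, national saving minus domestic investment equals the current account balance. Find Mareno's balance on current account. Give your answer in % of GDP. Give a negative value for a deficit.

-20.3

CA = S - I = 15.4 - 35.7 = -20.3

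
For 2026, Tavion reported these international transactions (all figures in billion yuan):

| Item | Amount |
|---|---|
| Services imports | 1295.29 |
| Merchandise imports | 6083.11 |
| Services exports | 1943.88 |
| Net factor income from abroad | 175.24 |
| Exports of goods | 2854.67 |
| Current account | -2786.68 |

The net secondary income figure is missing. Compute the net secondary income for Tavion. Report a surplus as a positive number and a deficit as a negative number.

-382.07

Current account = goods balance + services balance + net primary income + net secondary income
Sum of the known components = -2404.61
Net secondary income = CA - (known components) = -2786.68 - (-2404.61) = -382.07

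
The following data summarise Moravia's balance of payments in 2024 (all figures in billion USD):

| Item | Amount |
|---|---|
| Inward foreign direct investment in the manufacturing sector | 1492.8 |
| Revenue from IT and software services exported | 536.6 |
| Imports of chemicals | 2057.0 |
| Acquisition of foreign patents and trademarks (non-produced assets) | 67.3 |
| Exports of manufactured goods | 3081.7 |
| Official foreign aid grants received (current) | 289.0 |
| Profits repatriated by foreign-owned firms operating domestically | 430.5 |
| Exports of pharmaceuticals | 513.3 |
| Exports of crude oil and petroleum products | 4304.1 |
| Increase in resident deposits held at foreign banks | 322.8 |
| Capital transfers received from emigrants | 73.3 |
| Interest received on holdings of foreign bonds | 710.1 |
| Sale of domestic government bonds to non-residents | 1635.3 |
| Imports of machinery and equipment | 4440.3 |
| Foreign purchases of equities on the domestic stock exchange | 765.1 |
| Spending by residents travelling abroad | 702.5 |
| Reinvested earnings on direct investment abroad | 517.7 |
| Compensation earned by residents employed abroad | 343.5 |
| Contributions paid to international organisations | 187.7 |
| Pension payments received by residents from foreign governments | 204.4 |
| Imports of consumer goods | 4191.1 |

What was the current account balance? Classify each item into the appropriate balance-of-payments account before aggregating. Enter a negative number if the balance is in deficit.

-1508.7

Goods: -4440.3 - 4191.1 + 513.3 + 3081.7 - 2057.0 + 4304.1 = -2789.3
Services: -702.5 + 536.6 = -165.9
Primary income: -430.5 + 710.1 + 517.7 + 343.5 = 1140.8
Secondary income: -187.7 + 289.0 + 204.4 = 305.7
Current account = (-2789.3) + (-165.9) + 1140.8 + 305.7 = -1508.7
(Excluded from the current account — financial account: inward foreign direct investment in the manufacturing sector 1492.8, increase in resident deposits held at foreign banks 322.8, sale of domestic government bonds to non-residents 1635.3, foreign purchases of equities on the domestic stock exchange 765.1; capital account: acquisition of foreign patents and trademarks (non-produced assets) 67.3, capital transfers received from emigrants 73.3.)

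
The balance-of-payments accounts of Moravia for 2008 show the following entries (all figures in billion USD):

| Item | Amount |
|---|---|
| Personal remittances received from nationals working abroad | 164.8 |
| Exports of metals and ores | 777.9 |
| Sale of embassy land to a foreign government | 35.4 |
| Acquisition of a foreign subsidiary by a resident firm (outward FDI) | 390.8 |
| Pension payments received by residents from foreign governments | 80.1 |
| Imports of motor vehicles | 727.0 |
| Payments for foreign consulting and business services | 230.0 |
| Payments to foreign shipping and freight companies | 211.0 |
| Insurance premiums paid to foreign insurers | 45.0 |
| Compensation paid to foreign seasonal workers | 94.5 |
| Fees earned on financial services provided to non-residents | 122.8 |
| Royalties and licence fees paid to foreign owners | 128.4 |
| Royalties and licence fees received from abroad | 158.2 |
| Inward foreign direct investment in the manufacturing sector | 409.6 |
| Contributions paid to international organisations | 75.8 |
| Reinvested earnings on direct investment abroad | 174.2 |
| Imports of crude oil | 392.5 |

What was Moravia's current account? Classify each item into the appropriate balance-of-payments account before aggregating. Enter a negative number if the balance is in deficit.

-426.2

Goods: -392.5 + 777.9 - 727.0 = -341.6
Services: -211.0 + 122.8 - 230.0 - 45.0 - 128.4 + 158.2 = -333.4
Primary income: -94.5 + 174.2 = 79.7
Secondary income: -75.8 + 164.8 + 80.1 = 169.1
Current account = (-341.6) + (-333.4) + 79.7 + 169.1 = -426.2
(Excluded from the current account — capital account: sale of embassy land to a foreign government 35.4; financial account: acquisition of a foreign subsidiary by a resident firm (outward FDI) 390.8, inward foreign direct investment in the manufacturing sector 409.6.)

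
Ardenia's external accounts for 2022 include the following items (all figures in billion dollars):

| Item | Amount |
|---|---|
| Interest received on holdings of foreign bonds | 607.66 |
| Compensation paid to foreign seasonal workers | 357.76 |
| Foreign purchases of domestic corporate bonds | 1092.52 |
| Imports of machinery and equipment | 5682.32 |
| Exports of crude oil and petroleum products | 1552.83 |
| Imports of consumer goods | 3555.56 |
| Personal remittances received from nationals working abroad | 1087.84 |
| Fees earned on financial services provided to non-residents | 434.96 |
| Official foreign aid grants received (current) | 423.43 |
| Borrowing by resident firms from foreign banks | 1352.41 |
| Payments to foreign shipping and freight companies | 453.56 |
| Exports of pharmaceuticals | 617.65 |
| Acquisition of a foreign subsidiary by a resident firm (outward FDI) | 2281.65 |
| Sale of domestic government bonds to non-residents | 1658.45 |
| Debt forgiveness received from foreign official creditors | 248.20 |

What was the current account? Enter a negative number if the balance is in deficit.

Goods: 1552.83 - 3555.56 + 617.65 - 5682.32 = -7067.40
Services: -453.56 + 434.96 = -18.60
Primary income: 607.66 - 357.76 = 249.90
Secondary income: 423.43 + 1087.84 = 1511.27
Current account = (-7067.40) + (-18.60) + 249.90 + 1511.27 = -5324.83
(Excluded from the current account — financial account: foreign purchases of domestic corporate bonds 1092.52, borrowing by resident firms from foreign banks 1352.41, acquisition of a foreign subsidiary by a resident firm (outward FDI) 2281.65, sale of domestic government bonds to non-residents 1658.45; capital account: debt forgiveness received from foreign official creditors 248.20.)

-5324.83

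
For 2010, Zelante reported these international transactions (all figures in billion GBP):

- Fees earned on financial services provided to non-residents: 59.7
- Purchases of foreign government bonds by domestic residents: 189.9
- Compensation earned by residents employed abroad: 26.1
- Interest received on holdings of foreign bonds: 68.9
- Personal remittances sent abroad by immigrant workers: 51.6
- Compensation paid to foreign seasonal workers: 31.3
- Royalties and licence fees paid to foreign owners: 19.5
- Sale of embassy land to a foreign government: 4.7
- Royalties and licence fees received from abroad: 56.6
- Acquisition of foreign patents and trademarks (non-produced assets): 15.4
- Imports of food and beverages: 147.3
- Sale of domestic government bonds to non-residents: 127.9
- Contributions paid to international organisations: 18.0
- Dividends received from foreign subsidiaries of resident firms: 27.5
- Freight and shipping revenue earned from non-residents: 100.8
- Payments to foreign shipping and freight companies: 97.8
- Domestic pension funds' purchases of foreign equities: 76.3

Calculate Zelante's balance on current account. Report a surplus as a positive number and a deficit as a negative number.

-25.9

Goods: -147.3
Services: 100.8 + 59.7 - 19.5 - 97.8 + 56.6 = 99.8
Primary income: -31.3 + 27.5 + 26.1 + 68.9 = 91.2
Secondary income: -51.6 - 18.0 = -69.6
Current account = (-147.3) + 99.8 + 91.2 + (-69.6) = -25.9
(Excluded from the current account — financial account: purchases of foreign government bonds by domestic residents 189.9, sale of domestic government bonds to non-residents 127.9, domestic pension funds' purchases of foreign equities 76.3; capital account: sale of embassy land to a foreign government 4.7, acquisition of foreign patents and trademarks (non-produced assets) 15.4.)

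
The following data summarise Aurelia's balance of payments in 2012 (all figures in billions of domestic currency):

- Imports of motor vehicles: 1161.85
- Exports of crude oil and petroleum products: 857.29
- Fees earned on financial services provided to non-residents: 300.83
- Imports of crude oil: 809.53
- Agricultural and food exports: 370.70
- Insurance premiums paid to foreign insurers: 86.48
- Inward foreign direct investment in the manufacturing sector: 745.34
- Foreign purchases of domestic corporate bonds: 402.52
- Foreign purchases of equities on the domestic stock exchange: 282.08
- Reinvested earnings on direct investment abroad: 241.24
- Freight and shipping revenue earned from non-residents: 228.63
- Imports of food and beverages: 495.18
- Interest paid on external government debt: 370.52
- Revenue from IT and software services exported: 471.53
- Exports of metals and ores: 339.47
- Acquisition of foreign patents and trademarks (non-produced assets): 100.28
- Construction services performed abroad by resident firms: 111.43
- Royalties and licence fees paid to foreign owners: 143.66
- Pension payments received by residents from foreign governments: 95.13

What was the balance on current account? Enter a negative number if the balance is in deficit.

Goods: -809.53 + 857.29 + 339.47 - 1161.85 + 370.70 - 495.18 = -899.10
Services: 300.83 - 86.48 + 111.43 + 471.53 - 143.66 + 228.63 = 882.28
Primary income: 241.24 - 370.52 = -129.28
Secondary income: 95.13
Current account = (-899.10) + 882.28 + (-129.28) + 95.13 = -50.97
(Excluded from the current account — financial account: inward foreign direct investment in the manufacturing sector 745.34, foreign purchases of domestic corporate bonds 402.52, foreign purchases of equities on the domestic stock exchange 282.08; capital account: acquisition of foreign patents and trademarks (non-produced assets) 100.28.)

-50.97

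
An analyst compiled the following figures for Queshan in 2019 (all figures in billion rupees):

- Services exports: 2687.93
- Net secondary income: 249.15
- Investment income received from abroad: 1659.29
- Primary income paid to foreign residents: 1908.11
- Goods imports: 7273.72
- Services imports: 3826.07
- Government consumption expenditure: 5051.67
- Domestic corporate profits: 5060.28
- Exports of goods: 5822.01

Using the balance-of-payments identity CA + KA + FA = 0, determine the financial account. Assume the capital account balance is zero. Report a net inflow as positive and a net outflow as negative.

Goods balance = 5822.01 - 7273.72 = -1451.71
Services balance = 2687.93 - 3826.07 = -1138.14
Trade balance (goods + services) = -1451.71 + (-1138.14) = -2589.85
Net primary income = 1659.29 - 1908.11 = -248.82
Net secondary income = 249.15
Current account = -2589.85 + (-248.82) + 249.15 = -2589.52
Financial account = -(-2589.52) = 2589.52

2589.52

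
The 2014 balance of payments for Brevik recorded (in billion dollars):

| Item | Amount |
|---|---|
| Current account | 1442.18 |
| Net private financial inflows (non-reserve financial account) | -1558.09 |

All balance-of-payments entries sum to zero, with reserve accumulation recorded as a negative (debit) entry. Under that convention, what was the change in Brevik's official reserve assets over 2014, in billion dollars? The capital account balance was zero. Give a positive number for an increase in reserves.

Official reserve transactions balance = -(1442.18 + (-1558.09)) = 115.91
An accumulation of reserves is recorded as a debit (negative entry), so the change in the stock of reserves is the negative of that balance.
Change in official reserves = -(115.91) = -115.91

-115.91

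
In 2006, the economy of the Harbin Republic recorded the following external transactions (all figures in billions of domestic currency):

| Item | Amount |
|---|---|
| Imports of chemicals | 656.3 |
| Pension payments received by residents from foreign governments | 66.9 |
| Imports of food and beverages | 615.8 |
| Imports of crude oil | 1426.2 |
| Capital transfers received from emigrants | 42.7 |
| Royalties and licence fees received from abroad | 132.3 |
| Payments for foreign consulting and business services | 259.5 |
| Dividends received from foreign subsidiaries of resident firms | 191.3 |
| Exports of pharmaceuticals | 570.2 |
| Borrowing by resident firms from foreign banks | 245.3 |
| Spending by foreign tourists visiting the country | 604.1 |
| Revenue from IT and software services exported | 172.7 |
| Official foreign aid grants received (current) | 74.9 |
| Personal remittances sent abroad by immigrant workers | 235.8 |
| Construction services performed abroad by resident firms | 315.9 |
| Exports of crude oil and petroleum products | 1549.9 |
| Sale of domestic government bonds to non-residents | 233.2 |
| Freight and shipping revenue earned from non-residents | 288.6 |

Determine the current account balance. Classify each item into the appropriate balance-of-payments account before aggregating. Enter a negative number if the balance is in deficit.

773.2

Goods: 1549.9 - 615.8 - 656.3 + 570.2 - 1426.2 = -578.2
Services: 172.7 + 315.9 - 259.5 + 132.3 + 604.1 + 288.6 = 1254.1
Primary income: 191.3
Secondary income: 66.9 - 235.8 + 74.9 = -94.0
Current account = (-578.2) + 1254.1 + 191.3 + (-94.0) = 773.2
(Excluded from the current account — capital account: capital transfers received from emigrants 42.7; financial account: borrowing by resident firms from foreign banks 245.3, sale of domestic government bonds to non-residents 233.2.)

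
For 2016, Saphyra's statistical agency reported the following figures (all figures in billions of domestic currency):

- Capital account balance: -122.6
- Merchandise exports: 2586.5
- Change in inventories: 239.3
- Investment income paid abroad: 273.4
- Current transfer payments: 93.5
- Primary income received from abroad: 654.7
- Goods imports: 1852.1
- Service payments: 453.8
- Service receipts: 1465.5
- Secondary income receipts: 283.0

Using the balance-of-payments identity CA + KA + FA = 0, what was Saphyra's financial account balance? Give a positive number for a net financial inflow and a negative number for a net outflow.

-2194.3

Goods balance = 2586.5 - 1852.1 = 734.4
Services balance = 1465.5 - 453.8 = 1011.7
Trade balance (goods + services) = 734.4 + 1011.7 = 1746.1
Net primary income = 654.7 - 273.4 = 381.3
Net secondary income = 283.0 - 93.5 = 189.5
Current account = 1746.1 + 381.3 + 189.5 = 2316.9
Financial account = -(2316.9 + (-122.6)) = -2194.3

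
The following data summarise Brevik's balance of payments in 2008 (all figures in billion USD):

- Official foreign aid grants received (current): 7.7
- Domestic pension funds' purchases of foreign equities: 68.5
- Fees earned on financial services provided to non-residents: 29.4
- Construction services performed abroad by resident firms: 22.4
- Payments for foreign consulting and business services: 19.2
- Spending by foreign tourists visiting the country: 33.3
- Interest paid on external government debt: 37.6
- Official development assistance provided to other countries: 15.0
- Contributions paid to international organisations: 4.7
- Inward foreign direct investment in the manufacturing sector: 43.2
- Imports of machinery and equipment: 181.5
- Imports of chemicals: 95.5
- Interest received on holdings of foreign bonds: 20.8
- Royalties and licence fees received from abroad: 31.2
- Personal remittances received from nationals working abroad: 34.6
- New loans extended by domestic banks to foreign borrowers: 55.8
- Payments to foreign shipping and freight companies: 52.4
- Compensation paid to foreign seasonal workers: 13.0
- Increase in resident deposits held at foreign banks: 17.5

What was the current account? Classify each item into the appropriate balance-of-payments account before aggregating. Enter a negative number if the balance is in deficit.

-239.5

Goods: -95.5 - 181.5 = -277.0
Services: 31.2 + 29.4 + 33.3 - 19.2 - 52.4 + 22.4 = 44.7
Primary income: -37.6 + 20.8 - 13.0 = -29.8
Secondary income: 7.7 + 34.6 - 15.0 - 4.7 = 22.6
Current account = (-277.0) + 44.7 + (-29.8) + 22.6 = -239.5
(Excluded from the current account — financial account: domestic pension funds' purchases of foreign equities 68.5, inward foreign direct investment in the manufacturing sector 43.2, new loans extended by domestic banks to foreign borrowers 55.8, increase in resident deposits held at foreign banks 17.5.)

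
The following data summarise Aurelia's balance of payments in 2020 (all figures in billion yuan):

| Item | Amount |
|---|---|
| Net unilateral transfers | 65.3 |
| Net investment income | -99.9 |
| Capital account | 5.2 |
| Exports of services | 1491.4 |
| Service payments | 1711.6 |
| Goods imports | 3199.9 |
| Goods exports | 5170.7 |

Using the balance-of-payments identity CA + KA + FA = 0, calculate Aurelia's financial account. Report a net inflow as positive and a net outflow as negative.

-1721.2

Goods balance = 5170.7 - 3199.9 = 1970.8
Services balance = 1491.4 - 1711.6 = -220.2
Trade balance (goods + services) = 1970.8 + (-220.2) = 1750.6
Net primary income = -99.9
Net secondary income = 65.3
Current account = 1750.6 + (-99.9) + 65.3 = 1716.0
Financial account = -(1716.0 + 5.2) = -1721.2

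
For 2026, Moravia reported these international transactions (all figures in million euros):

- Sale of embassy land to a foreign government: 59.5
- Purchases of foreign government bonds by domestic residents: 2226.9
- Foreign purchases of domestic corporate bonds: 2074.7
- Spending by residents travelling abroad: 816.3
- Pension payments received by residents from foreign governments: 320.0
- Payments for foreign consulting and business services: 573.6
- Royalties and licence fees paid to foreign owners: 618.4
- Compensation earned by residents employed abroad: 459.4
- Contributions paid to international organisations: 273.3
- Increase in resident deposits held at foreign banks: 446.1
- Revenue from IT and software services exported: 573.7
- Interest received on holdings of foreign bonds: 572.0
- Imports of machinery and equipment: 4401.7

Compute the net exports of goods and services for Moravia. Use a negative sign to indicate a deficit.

-5836.3

Goods: -4401.7
Services: -618.4 - 816.3 - 573.6 + 573.7 = -1434.6
Trade balance = -4401.7 + (-1434.6) = -5836.3
(Excluded from the trade balance — capital account: sale of embassy land to a foreign government 59.5; financial account: purchases of foreign government bonds by domestic residents 2226.9, foreign purchases of domestic corporate bonds 2074.7, increase in resident deposits held at foreign banks 446.1; secondary income: pension payments received by residents from foreign governments 320.0, contributions paid to international organisations 273.3; primary income: compensation earned by residents employed abroad 459.4, interest received on holdings of foreign bonds 572.0.)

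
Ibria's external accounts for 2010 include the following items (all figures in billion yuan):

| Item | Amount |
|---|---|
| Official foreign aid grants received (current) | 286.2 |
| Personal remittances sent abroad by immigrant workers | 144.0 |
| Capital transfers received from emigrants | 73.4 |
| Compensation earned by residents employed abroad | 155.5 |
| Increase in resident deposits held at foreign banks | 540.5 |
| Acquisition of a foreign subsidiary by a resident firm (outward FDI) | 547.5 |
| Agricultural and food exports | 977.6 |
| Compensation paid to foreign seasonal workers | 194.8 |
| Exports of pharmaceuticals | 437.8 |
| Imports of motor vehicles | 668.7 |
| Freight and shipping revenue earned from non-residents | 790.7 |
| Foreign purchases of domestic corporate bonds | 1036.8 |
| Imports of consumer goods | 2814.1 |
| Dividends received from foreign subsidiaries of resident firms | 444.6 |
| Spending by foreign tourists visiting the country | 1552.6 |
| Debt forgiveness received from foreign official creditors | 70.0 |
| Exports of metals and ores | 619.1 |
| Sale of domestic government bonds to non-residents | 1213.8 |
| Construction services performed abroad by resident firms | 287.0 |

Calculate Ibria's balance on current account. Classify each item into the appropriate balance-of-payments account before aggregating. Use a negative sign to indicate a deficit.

1729.5

Goods: 619.1 - 2814.1 + 437.8 - 668.7 + 977.6 = -1448.3
Services: 790.7 + 1552.6 + 287.0 = 2630.3
Primary income: 444.6 + 155.5 - 194.8 = 405.3
Secondary income: -144.0 + 286.2 = 142.2
Current account = (-1448.3) + 2630.3 + 405.3 + 142.2 = 1729.5
(Excluded from the current account — capital account: capital transfers received from emigrants 73.4, debt forgiveness received from foreign official creditors 70.0; financial account: increase in resident deposits held at foreign banks 540.5, acquisition of a foreign subsidiary by a resident firm (outward FDI) 547.5, foreign purchases of domestic corporate bonds 1036.8, sale of domestic government bonds to non-residents 1213.8.)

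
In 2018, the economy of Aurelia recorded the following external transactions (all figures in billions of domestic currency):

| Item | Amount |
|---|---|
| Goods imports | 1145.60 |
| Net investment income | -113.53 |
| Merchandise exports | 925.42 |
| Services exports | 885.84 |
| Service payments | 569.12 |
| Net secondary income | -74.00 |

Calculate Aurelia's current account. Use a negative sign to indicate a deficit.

Goods balance = 925.42 - 1145.60 = -220.18
Services balance = 885.84 - 569.12 = 316.72
Trade balance (goods + services) = -220.18 + 316.72 = 96.54
Net primary income = -113.53
Net secondary income = -74.00
Current account = 96.54 + (-113.53) + (-74.00) = -90.99

-90.99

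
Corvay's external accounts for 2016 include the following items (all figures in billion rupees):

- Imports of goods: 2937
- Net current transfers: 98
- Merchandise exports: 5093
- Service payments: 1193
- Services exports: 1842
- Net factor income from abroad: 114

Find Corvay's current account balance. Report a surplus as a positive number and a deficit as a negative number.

3017

Goods balance = 5093 - 2937 = 2156
Services balance = 1842 - 1193 = 649
Trade balance (goods + services) = 2156 + 649 = 2805
Net primary income = 114
Net secondary income = 98
Current account = 2805 + 114 + 98 = 3017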